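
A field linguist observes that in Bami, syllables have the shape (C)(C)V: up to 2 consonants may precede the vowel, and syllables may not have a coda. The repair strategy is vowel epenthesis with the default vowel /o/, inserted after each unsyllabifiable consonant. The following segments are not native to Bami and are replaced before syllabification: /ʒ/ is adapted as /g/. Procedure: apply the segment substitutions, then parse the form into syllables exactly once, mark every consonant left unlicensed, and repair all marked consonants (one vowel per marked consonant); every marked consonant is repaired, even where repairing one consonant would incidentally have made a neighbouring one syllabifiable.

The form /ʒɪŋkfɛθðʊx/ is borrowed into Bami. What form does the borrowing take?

gɪŋokfɛθðʊxo

Substitution: /ʒ/ → /g/, giving /gɪŋkfɛθðʊx/.
The consonants /ŋ/, /x/ cannot be parsed into a legal (C)(C)V syllable (no codas are permitted; onsets may contain at most 2 consonants).
Each unlicensed consonant becomes the onset of a new syllable: /ŋ/ → /ŋo/, /x/ → /xo/.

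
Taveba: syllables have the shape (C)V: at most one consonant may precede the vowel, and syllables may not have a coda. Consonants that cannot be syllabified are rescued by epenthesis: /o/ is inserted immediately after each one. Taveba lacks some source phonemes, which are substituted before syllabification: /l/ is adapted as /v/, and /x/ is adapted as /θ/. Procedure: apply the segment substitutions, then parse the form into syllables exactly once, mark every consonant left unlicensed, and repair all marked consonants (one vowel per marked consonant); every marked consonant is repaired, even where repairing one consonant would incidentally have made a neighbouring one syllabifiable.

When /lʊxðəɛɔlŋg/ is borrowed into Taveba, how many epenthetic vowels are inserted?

4

After substitution the input is /vʊθðəɛɔvŋg/.
The unsyllabifiable consonants are /θ/, /v/, /ŋ/, /g/; each receives one epenthetic vowel.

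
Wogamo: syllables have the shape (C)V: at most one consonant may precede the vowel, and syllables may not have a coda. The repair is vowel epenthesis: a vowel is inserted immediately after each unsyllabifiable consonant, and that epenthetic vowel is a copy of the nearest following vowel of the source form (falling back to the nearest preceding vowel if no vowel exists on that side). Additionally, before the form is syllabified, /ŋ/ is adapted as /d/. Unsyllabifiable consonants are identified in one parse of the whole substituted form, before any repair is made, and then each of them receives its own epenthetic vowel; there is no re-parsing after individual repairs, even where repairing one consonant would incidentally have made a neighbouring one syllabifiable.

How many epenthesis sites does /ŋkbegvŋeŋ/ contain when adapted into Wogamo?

After substitution the input is /dkbegvded/.
The unsyllabifiable consonants are /d/, /k/, /g/, /v/, /d/; each receives one epenthetic vowel.

5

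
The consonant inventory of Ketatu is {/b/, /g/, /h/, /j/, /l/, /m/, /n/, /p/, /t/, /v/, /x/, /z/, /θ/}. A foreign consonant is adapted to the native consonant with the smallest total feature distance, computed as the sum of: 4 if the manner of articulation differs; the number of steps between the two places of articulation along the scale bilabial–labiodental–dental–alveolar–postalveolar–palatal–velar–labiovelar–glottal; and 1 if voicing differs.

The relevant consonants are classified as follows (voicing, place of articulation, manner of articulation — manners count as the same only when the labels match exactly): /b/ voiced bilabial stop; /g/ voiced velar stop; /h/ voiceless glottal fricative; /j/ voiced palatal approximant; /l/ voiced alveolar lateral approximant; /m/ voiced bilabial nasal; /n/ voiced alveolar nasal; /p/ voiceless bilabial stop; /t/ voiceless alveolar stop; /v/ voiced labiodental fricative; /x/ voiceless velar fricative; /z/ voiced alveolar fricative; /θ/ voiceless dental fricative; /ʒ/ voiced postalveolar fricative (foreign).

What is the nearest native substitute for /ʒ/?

/z/ is closest: same manner (fricative), place distance 1 (postalveolar→alveolar), same voicing; total 1. Next closest is /v/ at distance 3.

z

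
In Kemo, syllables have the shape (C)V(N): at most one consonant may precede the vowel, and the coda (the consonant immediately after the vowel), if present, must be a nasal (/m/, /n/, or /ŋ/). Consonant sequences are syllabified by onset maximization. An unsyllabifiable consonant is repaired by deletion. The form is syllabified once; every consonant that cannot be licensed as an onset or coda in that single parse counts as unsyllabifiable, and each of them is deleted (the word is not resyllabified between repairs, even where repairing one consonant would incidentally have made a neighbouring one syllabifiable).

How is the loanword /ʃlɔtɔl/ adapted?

lɔtɔ

Under (C)V(N), the unsyllabifiable consonants are /ʃ/, /l/ (only a nasal (/m/, /n/, or /ŋ/) is licensed in coda position; onsets are limited to one consonant).
Each unlicensed consonant is deleted: /ʃ/, /l/.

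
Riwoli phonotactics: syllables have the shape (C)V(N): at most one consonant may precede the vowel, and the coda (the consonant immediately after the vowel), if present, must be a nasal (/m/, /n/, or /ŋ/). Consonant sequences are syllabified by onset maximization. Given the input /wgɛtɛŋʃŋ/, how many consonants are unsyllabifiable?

3

Under (C)V(N), the unsyllabifiable consonants are /w/, /ʃ/, /ŋ/ (only a nasal (/m/, /n/, or /ŋ/) is licensed in coda position; onsets are limited to one consonant).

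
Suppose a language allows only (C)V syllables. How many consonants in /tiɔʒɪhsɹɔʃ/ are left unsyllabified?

3

Syllabifying with onset maximization leaves /h/, /s/, /ʃ/ stranded (no codas are permitted; onsets are limited to one consonant).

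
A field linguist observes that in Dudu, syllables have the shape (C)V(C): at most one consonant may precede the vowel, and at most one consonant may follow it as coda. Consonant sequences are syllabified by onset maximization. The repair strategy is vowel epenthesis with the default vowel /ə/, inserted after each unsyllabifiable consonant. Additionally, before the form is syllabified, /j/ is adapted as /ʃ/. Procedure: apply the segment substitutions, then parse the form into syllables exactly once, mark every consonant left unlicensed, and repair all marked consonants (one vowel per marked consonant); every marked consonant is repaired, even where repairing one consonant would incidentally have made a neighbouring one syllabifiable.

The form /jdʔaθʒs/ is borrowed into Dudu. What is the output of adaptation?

Substitution: /j/ → /ʃ/, giving /ʃdʔaθʒs/.
Under (C)V(C), the unsyllabifiable consonants are /ʃ/, /d/, /ʒ/, /s/ (at most one coda consonant is licensed; onsets are limited to one consonant).
Epenthesis after each stranded consonant: /ʃ/ → /ʃə/, /d/ → /də/, /ʒ/ → /ʒə/, /s/ → /sə/.

ʃədəʔaθʒəsə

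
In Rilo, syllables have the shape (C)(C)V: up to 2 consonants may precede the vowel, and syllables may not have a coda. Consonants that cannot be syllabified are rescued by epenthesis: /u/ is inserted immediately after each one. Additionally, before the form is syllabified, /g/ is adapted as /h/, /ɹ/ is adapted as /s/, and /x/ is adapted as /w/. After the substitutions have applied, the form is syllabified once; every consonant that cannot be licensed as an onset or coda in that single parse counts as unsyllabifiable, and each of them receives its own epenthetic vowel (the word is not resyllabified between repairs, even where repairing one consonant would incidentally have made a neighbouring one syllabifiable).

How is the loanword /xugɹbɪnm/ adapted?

wuhusbɪnumu

Substitution: /x/ → /w/, /g/ → /h/, /ɹ/ → /s/, giving /wuhsbɪnm/.
Syllabifying with onset maximization leaves /h/, /n/, /m/ stranded (no codas are permitted; onsets may contain at most 2 consonants).
Epenthesis after each stranded consonant: /h/ → /hu/, /n/ → /nu/, /m/ → /mu/.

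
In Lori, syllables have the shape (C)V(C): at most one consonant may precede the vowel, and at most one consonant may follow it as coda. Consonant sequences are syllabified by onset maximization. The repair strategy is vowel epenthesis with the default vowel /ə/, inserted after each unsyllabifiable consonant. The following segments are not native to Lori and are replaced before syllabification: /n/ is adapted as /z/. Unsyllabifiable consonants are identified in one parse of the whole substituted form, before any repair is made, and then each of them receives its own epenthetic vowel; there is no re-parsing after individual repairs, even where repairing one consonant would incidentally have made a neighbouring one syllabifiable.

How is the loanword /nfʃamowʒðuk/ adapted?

zəfəʃamowʒəðuk

Substitution: /n/ → /z/, giving /zfʃamowʒðuk/.
Under (C)V(C), the unsyllabifiable consonants are /z/, /f/, /ʒ/ (at most one coda consonant is licensed; onsets are limited to one consonant).
Each unlicensed consonant becomes the onset of a new syllable: /z/ → /zə/, /f/ → /fə/, /ʒ/ → /ʒə/.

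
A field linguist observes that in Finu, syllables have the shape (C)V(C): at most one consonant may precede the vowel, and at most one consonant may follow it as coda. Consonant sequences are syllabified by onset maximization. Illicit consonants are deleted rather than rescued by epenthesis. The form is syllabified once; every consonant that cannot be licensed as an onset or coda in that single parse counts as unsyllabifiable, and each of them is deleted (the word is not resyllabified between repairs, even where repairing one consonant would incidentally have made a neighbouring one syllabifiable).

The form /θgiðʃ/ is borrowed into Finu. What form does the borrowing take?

gið

The consonants /θ/, /ʃ/ cannot be parsed into a legal (C)V(C) syllable (at most one coda consonant is licensed; onsets are limited to one consonant).
Deleting the stranded consonants removes /θ/, /ʃ/.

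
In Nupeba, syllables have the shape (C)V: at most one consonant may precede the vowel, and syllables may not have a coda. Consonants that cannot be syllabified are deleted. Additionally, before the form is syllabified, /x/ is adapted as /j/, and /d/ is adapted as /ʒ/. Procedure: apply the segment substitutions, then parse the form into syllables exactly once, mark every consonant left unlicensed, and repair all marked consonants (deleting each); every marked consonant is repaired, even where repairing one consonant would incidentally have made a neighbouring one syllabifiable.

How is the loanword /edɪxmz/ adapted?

eʒɪ

Substitution: /d/ → /ʒ/, /x/ → /j/, giving /eʒɪjmz/.
The consonants /j/, /m/, /z/ cannot be parsed into a legal (C)V syllable (no codas are permitted; onsets are limited to one consonant).
Each unlicensed consonant is deleted: /j/, /m/, /z/.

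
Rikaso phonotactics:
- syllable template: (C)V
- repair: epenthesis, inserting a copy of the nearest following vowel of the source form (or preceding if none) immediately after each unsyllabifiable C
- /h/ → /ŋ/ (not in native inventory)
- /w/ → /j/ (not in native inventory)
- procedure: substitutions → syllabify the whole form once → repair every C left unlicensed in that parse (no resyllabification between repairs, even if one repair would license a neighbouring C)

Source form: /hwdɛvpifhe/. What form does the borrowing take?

Substitution: /h/ → /ŋ/, /w/ → /j/, giving /ŋjdɛvpifŋe/.
The consonants /ŋ/, /j/, /v/, /f/ cannot be parsed into a legal (C)V syllable (no codas are permitted; onsets are limited to one consonant).
Inserting the epenthetic vowel yields /ŋ/ → /ŋɛ/, /j/ → /jɛ/, /v/ → /vi/, /f/ → /fe/.

ŋɛjɛdɛvipifeŋe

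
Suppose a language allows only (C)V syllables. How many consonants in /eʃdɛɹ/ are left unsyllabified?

2

Under (C)V, the unsyllabifiable consonants are /ʃ/, /ɹ/ (no codas are permitted; onsets are limited to one consonant).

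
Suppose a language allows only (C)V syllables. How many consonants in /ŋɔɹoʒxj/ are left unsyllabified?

Syllabifying with onset maximization leaves /ʒ/, /x/, /j/ stranded (no codas are permitted; onsets are limited to one consonant).

3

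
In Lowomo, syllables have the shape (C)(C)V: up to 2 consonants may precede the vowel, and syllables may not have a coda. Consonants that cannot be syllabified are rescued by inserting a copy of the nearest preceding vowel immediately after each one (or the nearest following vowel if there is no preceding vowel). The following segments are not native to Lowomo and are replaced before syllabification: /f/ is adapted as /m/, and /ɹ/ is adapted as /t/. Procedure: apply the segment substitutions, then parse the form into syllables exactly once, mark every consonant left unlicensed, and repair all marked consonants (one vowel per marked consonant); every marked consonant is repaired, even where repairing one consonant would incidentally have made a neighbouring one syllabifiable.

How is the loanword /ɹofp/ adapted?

tomopo

Substitution: /ɹ/ → /t/, /f/ → /m/, giving /tomp/.
Syllabifying with onset maximization leaves /m/, /p/ stranded (no codas are permitted; onsets may contain at most 2 consonants).
Epenthesis after each stranded consonant: /m/ → /mo/, /p/ → /po/.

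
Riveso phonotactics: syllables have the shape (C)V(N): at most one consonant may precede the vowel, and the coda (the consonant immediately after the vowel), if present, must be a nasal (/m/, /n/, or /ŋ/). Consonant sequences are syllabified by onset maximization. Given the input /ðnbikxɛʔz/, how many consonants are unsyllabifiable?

The consonants /ð/, /n/, /k/, /ʔ/, /z/ cannot be parsed into a legal (C)V(N) syllable (only a nasal (/m/, /n/, or /ŋ/) is licensed in coda position; onsets are limited to one consonant).

5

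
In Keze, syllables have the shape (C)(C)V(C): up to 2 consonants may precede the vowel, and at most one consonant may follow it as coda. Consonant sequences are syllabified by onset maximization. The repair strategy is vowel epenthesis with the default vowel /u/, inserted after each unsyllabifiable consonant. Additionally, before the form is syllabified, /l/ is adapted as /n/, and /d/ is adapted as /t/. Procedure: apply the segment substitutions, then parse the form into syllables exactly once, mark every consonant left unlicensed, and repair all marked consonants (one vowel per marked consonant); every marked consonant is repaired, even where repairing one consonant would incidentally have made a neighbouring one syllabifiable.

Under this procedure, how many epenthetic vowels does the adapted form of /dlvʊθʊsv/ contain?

After substitution the input is /tnvʊθʊsv/.
The unsyllabifiable consonants are /t/, /v/; each receives one epenthetic vowel.

2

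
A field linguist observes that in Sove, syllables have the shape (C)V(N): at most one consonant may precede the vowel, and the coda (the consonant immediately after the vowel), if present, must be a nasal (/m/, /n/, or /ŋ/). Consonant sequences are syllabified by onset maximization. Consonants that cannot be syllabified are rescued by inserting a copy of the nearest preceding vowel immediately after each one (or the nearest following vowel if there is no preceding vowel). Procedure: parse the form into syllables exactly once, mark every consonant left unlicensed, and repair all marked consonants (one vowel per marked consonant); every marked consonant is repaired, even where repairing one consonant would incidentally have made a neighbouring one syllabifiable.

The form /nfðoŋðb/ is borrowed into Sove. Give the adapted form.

Syllabifying with onset maximization leaves /n/, /f/, /ð/, /b/ stranded (only a nasal (/m/, /n/, or /ŋ/) is licensed in coda position; onsets are limited to one consonant).
Epenthesis after each stranded consonant: /n/ → /no/, /f/ → /fo/, /ð/ → /ðo/, /b/ → /bo/.

nofoðoŋðobo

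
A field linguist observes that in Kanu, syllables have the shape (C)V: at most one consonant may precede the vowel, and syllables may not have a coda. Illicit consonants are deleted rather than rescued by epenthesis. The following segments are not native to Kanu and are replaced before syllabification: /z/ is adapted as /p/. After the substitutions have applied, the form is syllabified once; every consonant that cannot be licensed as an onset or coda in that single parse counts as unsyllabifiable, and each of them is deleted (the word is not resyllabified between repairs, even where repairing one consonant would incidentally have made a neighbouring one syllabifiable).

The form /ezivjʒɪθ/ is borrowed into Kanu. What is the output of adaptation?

Substitution: /z/ → /p/, giving /epivjʒɪθ/.
Syllabifying with onset maximization leaves /v/, /j/, /θ/ stranded (no codas are permitted; onsets are limited to one consonant).
Deletion applies to /v/, /j/, /θ/.

epiʒɪ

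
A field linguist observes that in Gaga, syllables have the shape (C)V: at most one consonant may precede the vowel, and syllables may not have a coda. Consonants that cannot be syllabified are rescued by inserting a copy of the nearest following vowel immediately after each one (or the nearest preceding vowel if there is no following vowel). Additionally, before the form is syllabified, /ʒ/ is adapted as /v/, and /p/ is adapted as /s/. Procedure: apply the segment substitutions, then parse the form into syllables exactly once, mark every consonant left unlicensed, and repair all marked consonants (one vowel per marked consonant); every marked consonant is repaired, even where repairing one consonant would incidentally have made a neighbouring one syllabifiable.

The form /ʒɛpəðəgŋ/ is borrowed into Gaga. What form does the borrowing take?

vɛsəðəgəŋə

Substitution: /ʒ/ → /v/, /p/ → /s/, giving /vɛsəðəgŋ/.
The consonants /g/, /ŋ/ cannot be parsed into a legal (C)V syllable (no codas are permitted; onsets are limited to one consonant).
Epenthesis after each stranded consonant: /g/ → /gə/, /ŋ/ → /ŋə/.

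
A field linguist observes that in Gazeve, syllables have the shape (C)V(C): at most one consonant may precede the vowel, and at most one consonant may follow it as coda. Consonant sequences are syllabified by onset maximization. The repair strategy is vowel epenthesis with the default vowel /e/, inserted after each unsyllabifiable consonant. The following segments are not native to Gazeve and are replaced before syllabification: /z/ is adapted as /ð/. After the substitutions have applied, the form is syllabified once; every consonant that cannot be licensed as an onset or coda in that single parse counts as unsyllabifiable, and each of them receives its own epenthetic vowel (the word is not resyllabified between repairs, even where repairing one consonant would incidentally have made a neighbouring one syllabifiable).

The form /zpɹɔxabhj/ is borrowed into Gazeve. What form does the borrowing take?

Substitution: /z/ → /ð/, giving /ðpɹɔxabhj/.
Under (C)V(C), the unsyllabifiable consonants are /ð/, /p/, /h/, /j/ (at most one coda consonant is licensed; onsets are limited to one consonant).
Each unlicensed consonant becomes the onset of a new syllable: /ð/ → /ðe/, /p/ → /pe/, /h/ → /he/, /j/ → /je/.

ðepeɹɔxabheje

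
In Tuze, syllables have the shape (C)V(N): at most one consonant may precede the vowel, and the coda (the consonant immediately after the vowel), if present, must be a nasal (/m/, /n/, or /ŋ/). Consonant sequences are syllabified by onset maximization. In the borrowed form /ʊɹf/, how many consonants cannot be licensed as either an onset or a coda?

2

Syllabifying with onset maximization leaves /ɹ/, /f/ stranded (only a nasal (/m/, /n/, or /ŋ/) is licensed in coda position; onsets are limited to one consonant).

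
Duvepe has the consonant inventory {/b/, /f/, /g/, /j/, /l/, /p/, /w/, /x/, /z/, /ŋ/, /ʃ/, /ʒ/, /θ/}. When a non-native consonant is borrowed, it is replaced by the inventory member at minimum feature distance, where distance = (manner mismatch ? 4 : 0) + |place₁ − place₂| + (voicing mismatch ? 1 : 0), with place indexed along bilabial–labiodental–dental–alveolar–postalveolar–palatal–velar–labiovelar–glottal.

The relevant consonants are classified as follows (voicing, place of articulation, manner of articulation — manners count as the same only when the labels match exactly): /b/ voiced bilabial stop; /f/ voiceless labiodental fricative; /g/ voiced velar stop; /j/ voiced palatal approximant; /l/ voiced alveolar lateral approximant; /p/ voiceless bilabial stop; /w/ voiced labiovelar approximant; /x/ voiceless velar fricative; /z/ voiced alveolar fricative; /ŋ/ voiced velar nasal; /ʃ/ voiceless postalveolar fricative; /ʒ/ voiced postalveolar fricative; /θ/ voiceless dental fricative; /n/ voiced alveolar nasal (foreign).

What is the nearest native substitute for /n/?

/ŋ/ is closest: same manner (nasal), place distance 3 (alveolar→velar), same voicing; total 3. Next closest is /l/ at distance 4.

ŋ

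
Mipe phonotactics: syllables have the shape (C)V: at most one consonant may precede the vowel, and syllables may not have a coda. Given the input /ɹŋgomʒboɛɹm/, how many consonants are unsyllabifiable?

6

Under (C)V, the unsyllabifiable consonants are /ɹ/, /ŋ/, /m/, /ʒ/, /ɹ/, /m/ (no codas are permitted; onsets are limited to one consonant).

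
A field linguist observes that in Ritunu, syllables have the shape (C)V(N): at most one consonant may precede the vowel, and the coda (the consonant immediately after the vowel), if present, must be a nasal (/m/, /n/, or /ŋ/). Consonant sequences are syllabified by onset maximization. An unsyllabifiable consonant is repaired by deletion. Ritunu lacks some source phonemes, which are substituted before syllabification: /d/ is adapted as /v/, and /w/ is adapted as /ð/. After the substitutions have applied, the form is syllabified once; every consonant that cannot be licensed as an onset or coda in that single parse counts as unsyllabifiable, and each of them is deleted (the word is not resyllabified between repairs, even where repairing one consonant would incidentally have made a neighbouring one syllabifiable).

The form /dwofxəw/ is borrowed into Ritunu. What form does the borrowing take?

ðoxə

Substitution: /d/ → /v/, /w/ → /ð/, giving /vðofxəð/.
Syllabifying with onset maximization leaves /v/, /f/, /ð/ stranded (only a nasal (/m/, /n/, or /ŋ/) is licensed in coda position; onsets are limited to one consonant).
Deletion applies to /v/, /f/, /ð/.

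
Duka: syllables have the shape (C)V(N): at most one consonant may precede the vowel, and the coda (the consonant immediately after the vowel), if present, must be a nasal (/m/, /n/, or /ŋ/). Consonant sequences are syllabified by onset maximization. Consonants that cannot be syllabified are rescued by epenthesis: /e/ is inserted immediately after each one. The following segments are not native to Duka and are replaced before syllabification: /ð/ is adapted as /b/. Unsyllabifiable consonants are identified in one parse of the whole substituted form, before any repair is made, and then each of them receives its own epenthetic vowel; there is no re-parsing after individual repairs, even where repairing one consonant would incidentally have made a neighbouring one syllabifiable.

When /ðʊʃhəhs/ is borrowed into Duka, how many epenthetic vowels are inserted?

After substitution the input is /bʊʃhəhs/.
The unsyllabifiable consonants are /ʃ/, /h/, /s/; each receives one epenthetic vowel.

3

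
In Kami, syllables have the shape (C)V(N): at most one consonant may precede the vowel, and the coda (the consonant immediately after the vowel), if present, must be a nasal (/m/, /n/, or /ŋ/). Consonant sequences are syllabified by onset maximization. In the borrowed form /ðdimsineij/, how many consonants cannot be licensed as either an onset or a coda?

Syllabifying with onset maximization leaves /ð/, /j/ stranded (only a nasal (/m/, /n/, or /ŋ/) is licensed in coda position; onsets are limited to one consonant).

2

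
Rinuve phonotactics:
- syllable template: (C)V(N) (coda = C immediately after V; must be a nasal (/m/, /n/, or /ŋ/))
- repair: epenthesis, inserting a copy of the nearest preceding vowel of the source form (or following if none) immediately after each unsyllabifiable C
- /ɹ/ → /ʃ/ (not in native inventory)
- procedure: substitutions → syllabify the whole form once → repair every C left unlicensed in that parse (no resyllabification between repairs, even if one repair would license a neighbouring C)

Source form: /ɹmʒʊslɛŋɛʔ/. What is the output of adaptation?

Substitution: /ɹ/ → /ʃ/, giving /ʃmʒʊslɛŋɛʔ/.
The consonants /ʃ/, /m/, /s/, /ʔ/ cannot be parsed into a legal (C)V(N) syllable (only a nasal (/m/, /n/, or /ŋ/) is licensed in coda position; onsets are limited to one consonant).
Inserting the epenthetic vowel yields /ʃ/ → /ʃʊ/, /m/ → /mʊ/, /s/ → /sʊ/, /ʔ/ → /ʔɛ/.

ʃʊmʊʒʊsʊlɛŋɛʔɛ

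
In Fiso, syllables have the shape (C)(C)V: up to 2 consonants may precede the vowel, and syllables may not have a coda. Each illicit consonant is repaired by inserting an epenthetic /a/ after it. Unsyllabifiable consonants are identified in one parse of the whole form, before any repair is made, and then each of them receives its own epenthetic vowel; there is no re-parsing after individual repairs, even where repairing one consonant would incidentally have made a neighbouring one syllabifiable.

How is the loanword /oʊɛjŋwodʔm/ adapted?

Syllabifying with onset maximization leaves /j/, /d/, /ʔ/, /m/ stranded (no codas are permitted; onsets may contain at most 2 consonants).
Inserting the epenthetic vowel yields /j/ → /ja/, /d/ → /da/, /ʔ/ → /ʔa/, /m/ → /ma/.

oʊɛjaŋwodaʔama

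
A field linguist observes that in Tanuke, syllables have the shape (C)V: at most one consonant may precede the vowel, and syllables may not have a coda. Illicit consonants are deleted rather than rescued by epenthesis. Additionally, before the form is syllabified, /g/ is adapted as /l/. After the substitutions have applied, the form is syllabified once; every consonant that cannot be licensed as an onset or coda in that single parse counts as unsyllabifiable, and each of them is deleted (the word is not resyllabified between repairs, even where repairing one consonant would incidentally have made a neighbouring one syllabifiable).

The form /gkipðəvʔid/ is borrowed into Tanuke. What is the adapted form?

Substitution: /g/ → /l/, giving /lkipðəvʔid/.
The consonants /l/, /p/, /v/, /d/ cannot be parsed into a legal (C)V syllable (no codas are permitted; onsets are limited to one consonant).
Deletion applies to /l/, /p/, /v/, /d/.

kiðəʔi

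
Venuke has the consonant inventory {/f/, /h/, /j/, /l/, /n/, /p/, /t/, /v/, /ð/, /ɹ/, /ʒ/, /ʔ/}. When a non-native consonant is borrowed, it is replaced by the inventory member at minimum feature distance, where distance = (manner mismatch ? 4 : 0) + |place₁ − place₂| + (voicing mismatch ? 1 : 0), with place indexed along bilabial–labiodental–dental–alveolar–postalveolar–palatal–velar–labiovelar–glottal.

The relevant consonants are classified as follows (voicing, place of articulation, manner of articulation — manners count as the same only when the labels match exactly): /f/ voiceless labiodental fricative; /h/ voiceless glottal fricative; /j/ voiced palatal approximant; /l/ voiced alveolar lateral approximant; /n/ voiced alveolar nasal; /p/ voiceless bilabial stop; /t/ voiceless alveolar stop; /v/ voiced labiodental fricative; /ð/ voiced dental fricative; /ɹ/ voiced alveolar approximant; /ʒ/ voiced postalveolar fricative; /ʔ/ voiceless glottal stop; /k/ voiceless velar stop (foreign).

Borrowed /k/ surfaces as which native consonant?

/ʔ/ is closest: same manner (stop), place distance 2 (velar→glottal), same voicing; total 2. Next closest is /t/ at distance 3.

ʔ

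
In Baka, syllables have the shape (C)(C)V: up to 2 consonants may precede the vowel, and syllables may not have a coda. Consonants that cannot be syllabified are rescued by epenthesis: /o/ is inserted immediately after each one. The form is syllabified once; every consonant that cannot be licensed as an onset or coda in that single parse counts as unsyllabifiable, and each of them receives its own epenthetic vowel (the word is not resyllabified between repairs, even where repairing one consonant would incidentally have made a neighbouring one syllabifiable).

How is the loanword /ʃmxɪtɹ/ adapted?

ʃomxɪtoɹo

The consonants /ʃ/, /t/, /ɹ/ cannot be parsed into a legal (C)(C)V syllable (no codas are permitted; onsets may contain at most 2 consonants).
Inserting the epenthetic vowel yields /ʃ/ → /ʃo/, /t/ → /to/, /ɹ/ → /ɹo/.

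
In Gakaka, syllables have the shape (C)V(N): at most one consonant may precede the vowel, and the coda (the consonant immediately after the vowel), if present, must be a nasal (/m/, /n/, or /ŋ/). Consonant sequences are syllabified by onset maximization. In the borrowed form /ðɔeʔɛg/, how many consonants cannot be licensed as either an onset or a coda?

1

Syllabifying with onset maximization leaves /g/ stranded (only a nasal (/m/, /n/, or /ŋ/) is licensed in coda position; onsets are limited to one consonant).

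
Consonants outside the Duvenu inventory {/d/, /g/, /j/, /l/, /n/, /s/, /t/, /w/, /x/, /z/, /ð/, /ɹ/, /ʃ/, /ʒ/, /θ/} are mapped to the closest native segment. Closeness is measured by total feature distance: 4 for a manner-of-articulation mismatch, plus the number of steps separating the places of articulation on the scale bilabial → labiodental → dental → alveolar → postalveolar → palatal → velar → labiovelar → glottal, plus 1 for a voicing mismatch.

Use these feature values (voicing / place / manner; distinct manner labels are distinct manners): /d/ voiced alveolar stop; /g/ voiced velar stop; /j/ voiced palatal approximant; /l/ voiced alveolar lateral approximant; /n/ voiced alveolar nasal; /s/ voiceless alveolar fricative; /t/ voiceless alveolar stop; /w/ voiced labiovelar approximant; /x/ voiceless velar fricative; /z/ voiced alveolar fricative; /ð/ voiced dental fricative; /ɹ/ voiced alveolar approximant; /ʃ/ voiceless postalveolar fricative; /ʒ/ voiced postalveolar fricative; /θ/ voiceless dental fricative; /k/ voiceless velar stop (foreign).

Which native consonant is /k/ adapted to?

g

/g/ is closest: same manner (stop), place distance 0 (velar→velar), voicing differs (+1); total 1. Next closest is /t/ at distance 3.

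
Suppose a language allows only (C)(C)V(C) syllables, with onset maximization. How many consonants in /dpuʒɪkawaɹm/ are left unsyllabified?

Syllabifying with onset maximization leaves /m/ stranded (at most one coda consonant is licensed; onsets may contain at most 2 consonants).

1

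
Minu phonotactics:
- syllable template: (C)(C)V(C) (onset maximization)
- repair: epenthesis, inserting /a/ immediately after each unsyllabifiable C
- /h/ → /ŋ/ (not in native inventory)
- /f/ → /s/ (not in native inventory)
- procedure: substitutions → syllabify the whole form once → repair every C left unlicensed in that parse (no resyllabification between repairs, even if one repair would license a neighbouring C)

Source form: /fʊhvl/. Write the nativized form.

Substitution: /f/ → /s/, /h/ → /ŋ/, giving /sʊŋvl/.
The consonants /v/, /l/ cannot be parsed into a legal (C)(C)V(C) syllable (at most one coda consonant is licensed; onsets may contain at most 2 consonants).
Each unlicensed consonant becomes the onset of a new syllable: /v/ → /va/, /l/ → /la/.

sʊŋvala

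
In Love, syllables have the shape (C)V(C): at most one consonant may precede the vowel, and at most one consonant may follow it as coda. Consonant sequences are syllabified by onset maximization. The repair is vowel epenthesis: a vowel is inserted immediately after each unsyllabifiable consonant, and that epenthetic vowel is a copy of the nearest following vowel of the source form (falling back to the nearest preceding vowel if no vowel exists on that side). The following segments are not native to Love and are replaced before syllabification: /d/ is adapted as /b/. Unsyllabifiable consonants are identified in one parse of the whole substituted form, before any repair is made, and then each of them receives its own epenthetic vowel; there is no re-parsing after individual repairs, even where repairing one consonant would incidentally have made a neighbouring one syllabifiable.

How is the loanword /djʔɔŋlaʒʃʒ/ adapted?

Substitution: /d/ → /b/, giving /bjʔɔŋlaʒʃʒ/.
Under (C)V(C), the unsyllabifiable consonants are /b/, /j/, /ʃ/, /ʒ/ (at most one coda consonant is licensed; onsets are limited to one consonant).
Epenthesis after each stranded consonant: /b/ → /bɔ/, /j/ → /jɔ/, /ʃ/ → /ʃa/, /ʒ/ → /ʒa/.

bɔjɔʔɔŋlaʒʃaʒa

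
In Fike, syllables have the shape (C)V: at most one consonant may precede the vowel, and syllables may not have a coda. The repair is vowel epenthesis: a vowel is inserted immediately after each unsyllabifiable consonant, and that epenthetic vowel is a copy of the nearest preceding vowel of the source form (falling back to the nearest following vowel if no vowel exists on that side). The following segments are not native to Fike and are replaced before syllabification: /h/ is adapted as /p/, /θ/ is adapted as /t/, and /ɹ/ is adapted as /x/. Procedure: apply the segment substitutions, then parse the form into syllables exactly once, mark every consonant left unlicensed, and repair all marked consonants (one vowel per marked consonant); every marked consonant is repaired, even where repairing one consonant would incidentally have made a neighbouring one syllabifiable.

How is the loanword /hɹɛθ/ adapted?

Substitution: /h/ → /p/, /ɹ/ → /x/, /θ/ → /t/, giving /pxɛt/.
The consonants /p/, /t/ cannot be parsed into a legal (C)V syllable (no codas are permitted; onsets are limited to one consonant).
Each unlicensed consonant becomes the onset of a new syllable: /p/ → /pɛ/, /t/ → /tɛ/.

pɛxɛtɛ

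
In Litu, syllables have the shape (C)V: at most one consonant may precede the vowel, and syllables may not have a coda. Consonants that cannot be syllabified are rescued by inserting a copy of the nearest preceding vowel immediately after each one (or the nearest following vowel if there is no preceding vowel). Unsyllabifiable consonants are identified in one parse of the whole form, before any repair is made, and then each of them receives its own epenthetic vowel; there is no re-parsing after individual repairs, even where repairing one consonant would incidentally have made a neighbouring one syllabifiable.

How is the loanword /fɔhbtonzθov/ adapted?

Under (C)V, the unsyllabifiable consonants are /h/, /b/, /n/, /z/, /v/ (no codas are permitted; onsets are limited to one consonant).
Inserting the epenthetic vowel yields /h/ → /hɔ/, /b/ → /bɔ/, /n/ → /no/, /z/ → /zo/, /v/ → /vo/.

fɔhɔbɔtonozoθovo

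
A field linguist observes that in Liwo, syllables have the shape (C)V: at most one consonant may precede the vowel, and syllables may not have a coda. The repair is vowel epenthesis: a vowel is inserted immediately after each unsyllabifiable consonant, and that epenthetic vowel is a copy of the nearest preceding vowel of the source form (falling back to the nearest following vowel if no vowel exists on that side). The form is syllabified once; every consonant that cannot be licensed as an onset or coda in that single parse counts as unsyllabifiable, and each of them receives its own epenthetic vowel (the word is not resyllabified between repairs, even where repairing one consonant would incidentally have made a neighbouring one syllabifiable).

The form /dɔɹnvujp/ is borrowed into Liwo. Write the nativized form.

The consonants /ɹ/, /n/, /j/, /p/ cannot be parsed into a legal (C)V syllable (no codas are permitted; onsets are limited to one consonant).
Epenthesis after each stranded consonant: /ɹ/ → /ɹɔ/, /n/ → /nɔ/, /j/ → /ju/, /p/ → /pu/.

dɔɹɔnɔvujupu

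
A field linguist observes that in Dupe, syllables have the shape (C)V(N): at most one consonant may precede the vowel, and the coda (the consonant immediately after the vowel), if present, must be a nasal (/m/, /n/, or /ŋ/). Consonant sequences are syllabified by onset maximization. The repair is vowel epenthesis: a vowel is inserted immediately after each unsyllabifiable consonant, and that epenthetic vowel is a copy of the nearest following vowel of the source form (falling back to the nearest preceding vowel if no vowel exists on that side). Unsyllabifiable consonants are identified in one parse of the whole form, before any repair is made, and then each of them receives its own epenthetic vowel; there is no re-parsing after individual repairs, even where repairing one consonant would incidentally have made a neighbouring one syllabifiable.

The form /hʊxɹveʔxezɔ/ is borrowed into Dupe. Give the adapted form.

hʊxeɹeveʔexezɔ

Syllabifying with onset maximization leaves /x/, /ɹ/, /ʔ/ stranded (only a nasal (/m/, /n/, or /ŋ/) is licensed in coda position; onsets are limited to one consonant).
Inserting the epenthetic vowel yields /x/ → /xe/, /ɹ/ → /ɹe/, /ʔ/ → /ʔe/.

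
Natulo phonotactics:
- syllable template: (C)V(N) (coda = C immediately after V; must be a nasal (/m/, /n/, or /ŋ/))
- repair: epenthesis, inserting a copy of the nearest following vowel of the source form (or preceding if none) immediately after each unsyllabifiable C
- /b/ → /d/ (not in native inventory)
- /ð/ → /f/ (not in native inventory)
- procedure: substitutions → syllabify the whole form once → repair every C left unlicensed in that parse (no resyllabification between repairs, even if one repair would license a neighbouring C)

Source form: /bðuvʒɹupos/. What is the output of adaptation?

dufuvuʒuɹuposo

Substitution: /b/ → /d/, /ð/ → /f/, giving /dfuvʒɹupos/.
Syllabifying with onset maximization leaves /d/, /v/, /ʒ/, /s/ stranded (only a nasal (/m/, /n/, or /ŋ/) is licensed in coda position; onsets are limited to one consonant).
Epenthesis after each stranded consonant: /d/ → /du/, /v/ → /vu/, /ʒ/ → /ʒu/, /s/ → /so/.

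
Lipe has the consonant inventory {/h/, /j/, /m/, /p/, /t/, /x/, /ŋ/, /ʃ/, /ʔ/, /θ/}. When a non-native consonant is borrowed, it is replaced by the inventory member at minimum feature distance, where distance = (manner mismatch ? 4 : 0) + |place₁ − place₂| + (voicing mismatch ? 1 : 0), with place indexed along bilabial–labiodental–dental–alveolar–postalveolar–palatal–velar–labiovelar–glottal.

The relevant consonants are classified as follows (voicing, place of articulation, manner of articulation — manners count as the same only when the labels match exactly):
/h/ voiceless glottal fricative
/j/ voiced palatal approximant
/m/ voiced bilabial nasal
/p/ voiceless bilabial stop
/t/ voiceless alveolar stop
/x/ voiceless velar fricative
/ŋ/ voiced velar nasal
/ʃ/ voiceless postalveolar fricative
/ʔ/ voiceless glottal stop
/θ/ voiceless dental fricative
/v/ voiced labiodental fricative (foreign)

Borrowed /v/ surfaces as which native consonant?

/θ/ is closest: same manner (fricative), place distance 1 (labiodental→dental), voicing differs (+1); total 2. Next closest is /ʃ/ at distance 4.

θ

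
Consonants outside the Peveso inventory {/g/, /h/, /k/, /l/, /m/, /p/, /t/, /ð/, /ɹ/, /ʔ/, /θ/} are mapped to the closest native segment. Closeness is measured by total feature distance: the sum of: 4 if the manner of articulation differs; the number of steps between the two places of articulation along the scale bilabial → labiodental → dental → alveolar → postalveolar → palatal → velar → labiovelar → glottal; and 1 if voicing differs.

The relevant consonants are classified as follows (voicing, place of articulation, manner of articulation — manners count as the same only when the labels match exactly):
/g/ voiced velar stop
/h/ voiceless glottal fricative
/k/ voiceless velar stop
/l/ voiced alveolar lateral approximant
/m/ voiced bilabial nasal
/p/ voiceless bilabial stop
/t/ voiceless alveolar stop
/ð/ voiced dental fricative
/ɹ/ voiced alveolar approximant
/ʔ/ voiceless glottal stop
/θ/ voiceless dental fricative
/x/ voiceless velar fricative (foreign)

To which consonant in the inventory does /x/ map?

h

/h/ is closest: same manner (fricative), place distance 2 (velar→glottal), same voicing; total 2. Next closest is /k/ at distance 4.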